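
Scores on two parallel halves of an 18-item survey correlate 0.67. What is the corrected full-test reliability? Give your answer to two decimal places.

0.80

Apply the Spearman-Brown correction with n = 2:
r_full = 2r_hh / (1 + r_hh) = 2 × 0.67 / (1 + 0.67)
       = 1.3400 / 1.6700 = 0.8024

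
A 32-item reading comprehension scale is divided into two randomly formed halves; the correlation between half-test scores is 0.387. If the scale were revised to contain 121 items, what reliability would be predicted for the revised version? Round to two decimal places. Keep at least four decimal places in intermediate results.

Full-test reliability from the split-half r: r_full = 2(0.387)/(1 + 0.387) = 0.5580
Length factor from 32 to 121 items: n = 121/32 = 3.7812
r_new = n·r_full / (1 + (n − 1)·r_full) = 2.1099 / 2.5519 ≈ 0.8268

0.83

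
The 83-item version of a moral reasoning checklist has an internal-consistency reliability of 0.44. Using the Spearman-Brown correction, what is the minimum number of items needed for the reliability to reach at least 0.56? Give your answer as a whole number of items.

135

n = 0.56(1 − 0.44) / [0.44(1 − 0.56)]
  = 0.3136 / 0.1936 = 1.6198
Items needed = n × 83 = 1.6198 × 83 ≈ 134.44 → round up to 135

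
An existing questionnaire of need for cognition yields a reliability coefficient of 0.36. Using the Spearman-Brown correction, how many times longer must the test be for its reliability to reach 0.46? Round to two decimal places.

Rearranging the Spearman-Brown formula for n,
n = r*(1 − r) / [ r (1 − r*) ]
n = [0.46 × 0.64] / [0.36 × 0.54]
n = 0.2944 / 0.1944 ≈ 1.5144

1.51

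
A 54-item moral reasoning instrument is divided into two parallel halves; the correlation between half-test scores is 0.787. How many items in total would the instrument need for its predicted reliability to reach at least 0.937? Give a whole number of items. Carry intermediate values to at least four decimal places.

r_full = 2(0.787)/(1 + 0.787) = 0.8808
Solve Spearman-Brown for n: n = 0.937(1 − 0.8808) / [0.8808(1 − 0.937)] = 2.0128
Items = 2.0128 × 54 ≈ 108.69 → 109

109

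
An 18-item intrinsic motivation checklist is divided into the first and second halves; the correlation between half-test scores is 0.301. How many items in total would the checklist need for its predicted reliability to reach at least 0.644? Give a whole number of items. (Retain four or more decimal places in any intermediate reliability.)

38

r_full = 2(0.301)/(1 + 0.301) = 0.4627
Solve Spearman-Brown for n: n = 0.644(1 − 0.4627) / [0.4627(1 − 0.644)] = 2.1006
Required items = 2.1006 × 18 = 37.81, so 38 items.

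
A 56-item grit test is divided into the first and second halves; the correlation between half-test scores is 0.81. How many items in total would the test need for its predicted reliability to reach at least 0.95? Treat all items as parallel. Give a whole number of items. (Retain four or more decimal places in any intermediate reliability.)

r_full = 2(0.81)/(1 + 0.81) = 0.8950
Solve Spearman-Brown for n: n = 0.95(1 − 0.8950) / [0.8950(1 − 0.95)] = 2.2291
Required items = 2.2291 × 56 = 124.83, so 125 items.

125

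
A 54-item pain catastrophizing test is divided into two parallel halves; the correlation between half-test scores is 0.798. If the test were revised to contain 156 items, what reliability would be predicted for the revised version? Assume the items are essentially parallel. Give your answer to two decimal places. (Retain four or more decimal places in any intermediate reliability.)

0.96

First correct the split-half correlation to full-test reliability: r_full = 2 × 0.798 / (1 + 0.798) ≈ 0.8877
Then adjust to 156 items: n = 156/54 = 2.8889
r_new = n·r_full / (1 + (n − 1)·r_full) = 2.5645 / 2.6768 ≈ 0.9580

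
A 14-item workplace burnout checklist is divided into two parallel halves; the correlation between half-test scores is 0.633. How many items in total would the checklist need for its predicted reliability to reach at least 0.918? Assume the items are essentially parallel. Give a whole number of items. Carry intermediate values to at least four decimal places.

46

Corrected full-test reliability: r_full = 2 × 0.633 / (1 + 0.633) ≈ 0.7753
n = r_tgt(1 − r_full) / [r_full(1 − r_tgt)] = 0.918 × 0.2247 / (0.7753 × 0.082) ≈ 3.2446
Items = 3.2446 × 14 ≈ 45.42 → 46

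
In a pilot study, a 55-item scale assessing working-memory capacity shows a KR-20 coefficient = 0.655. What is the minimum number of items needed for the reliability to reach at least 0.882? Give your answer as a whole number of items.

217

n = [0.882 × 0.345] / [0.655 × 0.118]
n = 0.304290 / 0.077290 ≈ 3.9370
Items needed = n × 55 = 3.9370 × 55 ≈ 216.53 → round up to 217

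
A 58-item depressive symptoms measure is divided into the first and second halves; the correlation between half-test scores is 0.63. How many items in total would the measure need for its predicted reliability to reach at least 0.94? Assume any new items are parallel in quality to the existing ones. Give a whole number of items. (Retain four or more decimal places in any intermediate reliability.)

267

r_full = 2(0.63)/(1 + 0.63) = 0.7730
n = r_tgt(1 − r_full) / [r_full(1 − r_tgt)] = 0.94 × 0.2270 / (0.7730 × 0.06) ≈ 4.6007
Items = 4.6007 × 58 ≈ 266.84 → 267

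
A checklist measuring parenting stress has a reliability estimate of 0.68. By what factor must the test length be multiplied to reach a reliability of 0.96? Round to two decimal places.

11.29

Invert Spearman-Brown to solve for n:
n = r*(1 − r) / [ r (1 − r*) ]
n = 0.96(1 − 0.68) / [0.68(1 − 0.96)]
n = 0.3072 / 0.0272 ≈ 11.2941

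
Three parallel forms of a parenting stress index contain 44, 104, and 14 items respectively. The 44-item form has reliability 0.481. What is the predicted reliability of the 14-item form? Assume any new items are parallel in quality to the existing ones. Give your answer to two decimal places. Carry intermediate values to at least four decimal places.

Only the ratio of lengths matters: n = 14/44 = 0.3182
r_{14} = n·r / (1 + (n − 1)·r) = 0.1531 / 0.6721 ≈ 0.2278

0.23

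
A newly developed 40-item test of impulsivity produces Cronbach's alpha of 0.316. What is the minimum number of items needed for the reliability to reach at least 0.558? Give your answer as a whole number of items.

110

Rearranging the Spearman-Brown formula for n,
n = r_target (1 − r_old) / [ r_old (1 − r_target) ]
n = 0.558 × (1 − 0.316) / [ 0.316 × (1 − 0.558) ]
n = 0.381672 / 0.139672 ≈ 2.7326
Items needed = n × 40 = 2.7326 × 40 ≈ 109.30 → round up to 110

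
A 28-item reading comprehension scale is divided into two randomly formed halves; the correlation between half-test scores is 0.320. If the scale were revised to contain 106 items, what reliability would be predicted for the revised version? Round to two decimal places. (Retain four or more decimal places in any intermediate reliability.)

0.78

First correct the split-half correlation to full-test reliability: r_full = 2 × 0.320 / (1 + 0.320) ≈ 0.4848
Length factor from 28 to 106 items: n = 106/28 = 3.7857
r_new = n·r_full / (1 + (n − 1)·r_full) = 1.8353 / 2.3505 ≈ 0.7808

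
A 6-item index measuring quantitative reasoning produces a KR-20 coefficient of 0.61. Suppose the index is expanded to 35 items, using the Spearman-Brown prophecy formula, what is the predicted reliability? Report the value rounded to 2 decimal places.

n = 35/6 = 5.8333
r_new = (5.8333 × 0.61) / (1 + (5.8333 − 1) × 0.61)
     = 3.5583 / 3.9483 = 0.9012

0.90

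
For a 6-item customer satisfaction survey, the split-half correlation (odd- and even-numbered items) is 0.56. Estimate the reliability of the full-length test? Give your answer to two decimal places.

Each half is half the length of the full test, so the full test is n = 2 times a half.
r_full = 2(0.56) / (1 + 0.56)
r_full = 1.1200 / 1.5600 ≈ 0.7179

0.72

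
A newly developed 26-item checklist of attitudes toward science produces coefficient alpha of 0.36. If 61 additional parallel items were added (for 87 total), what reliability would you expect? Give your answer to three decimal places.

The new length is 87/26 = 3.3462 times the old.
Apply the Spearman-Brown prophecy formula, r' = nr / [1 + (n − 1)r]:
r_new = 3.3462·0.36 / [1 + (3.3462 − 1)·0.36]
r_new = 1.2046 / 1.8446 ≈ 0.6530

0.653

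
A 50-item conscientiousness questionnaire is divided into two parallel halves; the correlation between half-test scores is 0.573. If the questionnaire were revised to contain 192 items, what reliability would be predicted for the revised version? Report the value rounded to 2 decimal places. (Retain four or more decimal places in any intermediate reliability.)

Spearman-Brown correction (n = 2): r_full = 2·0.573/(1 + 0.573) = 0.7285
Then adjust to 192 items: n = 192/50 = 3.8400
r_new = n·r_full / (1 + (n − 1)·r_full) = 2.7974 / 3.0689 ≈ 0.9115

0.91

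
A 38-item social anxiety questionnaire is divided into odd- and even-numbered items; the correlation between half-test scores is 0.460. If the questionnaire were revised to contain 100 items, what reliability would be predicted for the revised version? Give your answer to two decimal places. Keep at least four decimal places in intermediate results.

Full-test reliability from the split-half r: r_full = 2(0.460)/(1 + 0.460) = 0.6301
Length factor from 38 to 100 items: n = 100/38 = 2.6316
r_new = n·r_full / (1 + (n − 1)·r_full) = 1.6582 / 2.0281 ≈ 0.8176

0.82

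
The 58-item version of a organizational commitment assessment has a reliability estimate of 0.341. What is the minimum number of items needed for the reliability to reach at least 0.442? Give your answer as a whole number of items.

Rearranging the Spearman-Brown formula for n,
n = r*(1 − r) / [ r (1 − r*) ]
n = [0.442 × 0.659] / [0.341 × 0.558]
  = 0.291278 / 0.190278 = 1.5308
So the test needs 1.5308 × 58 ≈ 88.79 items; rounding up, 89.

89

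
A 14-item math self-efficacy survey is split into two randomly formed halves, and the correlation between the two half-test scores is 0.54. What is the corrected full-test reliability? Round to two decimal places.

The full test is twice the length of either half (n = 2).
r_full = 2(0.54) / (1 + 0.54)
       = 1.0800 / 1.5400 = 0.7013

0.70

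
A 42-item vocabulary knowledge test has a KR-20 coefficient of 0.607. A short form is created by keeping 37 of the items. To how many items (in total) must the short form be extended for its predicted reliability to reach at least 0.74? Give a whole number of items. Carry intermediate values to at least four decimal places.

First, r for the 37-item form: n = 37/42 = 0.8810, so r_37 = 0.8810·0.607/(1 + (0.8810 − 1)·0.607) = 0.5764
Then solve for n' with r_old = 0.5764, r_target = 0.74: n' = 0.74(1 − 0.5764)/[0.5764(1 − 0.74)] = 2.0917
Total items = 2.0917 × 37 = 77.39, rounded up to 78.

78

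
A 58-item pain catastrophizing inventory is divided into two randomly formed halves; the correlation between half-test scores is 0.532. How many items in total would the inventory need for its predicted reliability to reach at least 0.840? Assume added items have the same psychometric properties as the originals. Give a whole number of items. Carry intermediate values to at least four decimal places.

r_full = 2(0.532)/(1 + 0.532) = 0.6945
n = r_tgt(1 − r_full) / [r_full(1 − r_tgt)] = 0.840 × 0.3055 / (0.6945 × 0.160) ≈ 2.3094
Required items = 2.3094 × 58 = 133.95, so 134 items.

134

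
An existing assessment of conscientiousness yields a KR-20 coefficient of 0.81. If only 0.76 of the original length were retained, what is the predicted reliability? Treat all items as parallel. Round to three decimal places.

0.764

By Spearman-Brown, r_new = n r / (1 + (n − 1) r).
r_new = 0.76·0.81 / [1 + (0.76 − 1)·0.81]
r_new = 0.6156 / 0.8056 ≈ 0.7642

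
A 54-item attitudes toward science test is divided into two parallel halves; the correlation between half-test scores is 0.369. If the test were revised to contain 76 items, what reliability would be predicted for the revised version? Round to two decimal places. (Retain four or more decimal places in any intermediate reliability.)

0.62

Spearman-Brown correction (n = 2): r_full = 2·0.369/(1 + 0.369) = 0.5391
Then adjust to 76 items: n = 76/54 = 1.4074
r_new = n·r_full / (1 + (n − 1)·r_full) = 0.7587 / 1.2196 ≈ 0.6221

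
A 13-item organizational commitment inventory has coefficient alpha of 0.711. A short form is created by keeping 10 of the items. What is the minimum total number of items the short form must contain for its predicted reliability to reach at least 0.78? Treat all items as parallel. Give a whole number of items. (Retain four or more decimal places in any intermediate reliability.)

19

First, r for the 10-item form: n = 10/13 = 0.7692, so r_10 = 0.7692·0.711/(1 + (0.7692 − 1)·0.711) = 0.6543
Then solve for n' with r_old = 0.6543, r_target = 0.78: n' = 0.78(1 − 0.6543)/[0.6543(1 − 0.78)] = 1.8732
Items = 1.8732 × 10 ≈ 18.73 → 19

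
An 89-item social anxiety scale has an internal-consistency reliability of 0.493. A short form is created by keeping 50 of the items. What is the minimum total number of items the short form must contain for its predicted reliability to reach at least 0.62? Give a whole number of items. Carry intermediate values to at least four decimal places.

150

Short-form reliability: n = 50/89 = 0.5618; r_50 = n·r/(1+(n−1)r) ≈ 0.3533
Length factor from the short form to reach 0.62: n' = 0.62(1 − 0.3533) / [0.3533(1 − 0.62)] ≈ 2.9865
Total items = 2.9865 × 50 = 149.32, rounded up to 150.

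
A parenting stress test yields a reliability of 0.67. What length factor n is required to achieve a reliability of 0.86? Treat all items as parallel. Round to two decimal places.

n = [0.86 × 0.33] / [0.67 × 0.14]
  = 0.2838 / 0.0938 = 3.0256

3.03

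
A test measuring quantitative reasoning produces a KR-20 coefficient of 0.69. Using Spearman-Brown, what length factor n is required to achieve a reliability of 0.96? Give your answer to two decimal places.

10.78

Spearman-Brown solved for the length factor n:
n = r_target (1 − r_old) / [ r_old (1 − r_target) ]
n = 0.96(1 − 0.69) / [0.69(1 − 0.96)]
  = 0.2976 / 0.0276 = 10.7826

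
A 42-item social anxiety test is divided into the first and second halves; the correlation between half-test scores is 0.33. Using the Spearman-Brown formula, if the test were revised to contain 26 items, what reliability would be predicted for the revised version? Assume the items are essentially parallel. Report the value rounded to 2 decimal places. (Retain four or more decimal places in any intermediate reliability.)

Full-test reliability from the split-half r: r_full = 2(0.33)/(1 + 0.33) = 0.4962
Then adjust to 26 items: n = 26/42 = 0.6190
r_new = n·r_full / (1 + (n − 1)·r_full) = 0.3071 / 0.8109 ≈ 0.3787

0.38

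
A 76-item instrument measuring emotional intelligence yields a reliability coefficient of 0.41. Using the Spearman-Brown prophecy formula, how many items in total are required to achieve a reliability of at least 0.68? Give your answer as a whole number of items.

Invert Spearman-Brown to solve for n:
n = r_target (1 − r_old) / [ r_old (1 − r_target) ]
n = 0.68 × (1 − 0.41) / [ 0.41 × (1 − 0.68) ]
  = 0.4012 / 0.1312 = 3.0579
3.0579 × 76 = 232.40 → 233 items

233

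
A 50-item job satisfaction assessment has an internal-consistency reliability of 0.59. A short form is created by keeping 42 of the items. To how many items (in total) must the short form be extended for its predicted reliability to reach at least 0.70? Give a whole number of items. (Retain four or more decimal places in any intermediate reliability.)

First, r for the 42-item form: n = 42/50 = 0.8400, so r_42 = 0.8400·0.59/(1 + (0.8400 − 1)·0.59) = 0.5473
Length factor from the short form to reach 0.70: n' = 0.70(1 − 0.5473) / [0.5473(1 − 0.70)] ≈ 1.9300
Total items = 1.9300 × 42 = 81.06, rounded up to 82.

82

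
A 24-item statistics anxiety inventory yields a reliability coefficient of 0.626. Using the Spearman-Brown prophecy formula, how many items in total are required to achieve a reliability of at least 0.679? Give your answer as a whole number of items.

31

Spearman-Brown solved for the length factor n:
n = r*(1 − r) / [ r (1 − r*) ]
n = 0.679 × (1 − 0.626) / [ 0.626 × (1 − 0.679) ]
  = 0.253946 / 0.200946 = 1.2638
Items needed = n × 24 = 1.2638 × 24 ≈ 30.33 → round up to 31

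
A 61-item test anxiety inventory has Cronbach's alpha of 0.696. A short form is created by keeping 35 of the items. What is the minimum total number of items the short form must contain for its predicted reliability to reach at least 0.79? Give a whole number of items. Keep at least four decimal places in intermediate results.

101

First, r for the 35-item form: n = 35/61 = 0.5738, so r_35 = 0.5738·0.696/(1 + (0.5738 − 1)·0.696) = 0.5678
Length factor from the short form to reach 0.79: n' = 0.79(1 − 0.5678) / [0.5678(1 − 0.79)] ≈ 2.8635
Items = 2.8635 × 35 ≈ 100.22 → 101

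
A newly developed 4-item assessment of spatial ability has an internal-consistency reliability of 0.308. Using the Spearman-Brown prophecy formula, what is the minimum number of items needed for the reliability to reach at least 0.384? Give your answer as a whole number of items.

6

Invert Spearman-Brown to solve for n:
n = r_target (1 − r_old) / [ r_old (1 − r_target) ]
n = 0.384 × (1 − 0.308) / [ 0.308 × (1 − 0.384) ]
  = 0.265728 / 0.189728 = 1.4006
So the test needs 1.4006 × 4 ≈ 5.60 items; rounding up, 6.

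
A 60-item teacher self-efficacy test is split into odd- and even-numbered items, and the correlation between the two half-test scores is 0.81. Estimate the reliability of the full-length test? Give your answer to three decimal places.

0.895

Apply the Spearman-Brown correction with n = 2:
r_full = 2(0.81) / (1 + 0.81)
r_full = 1.6200 / 1.8100 ≈ 0.8950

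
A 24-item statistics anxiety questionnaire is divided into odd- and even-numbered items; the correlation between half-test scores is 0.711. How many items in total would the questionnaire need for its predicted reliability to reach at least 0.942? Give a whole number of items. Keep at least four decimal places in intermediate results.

Corrected full-test reliability: r_full = 2 × 0.711 / (1 + 0.711) ≈ 0.8311
Solve Spearman-Brown for n: n = 0.942(1 − 0.8311) / [0.8311(1 − 0.942)] = 3.3006
Items = 3.3006 × 24 ≈ 79.21 → 80

80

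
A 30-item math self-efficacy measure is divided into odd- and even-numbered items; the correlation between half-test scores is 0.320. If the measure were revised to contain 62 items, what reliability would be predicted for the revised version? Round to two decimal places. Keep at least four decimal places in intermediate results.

0.66

Full-test reliability from the split-half r: r_full = 2(0.320)/(1 + 0.320) = 0.4848
Then adjust to 62 items: n = 62/30 = 2.0667
r_new = n·r_full / (1 + (n − 1)·r_full) = 1.0019 / 1.5171 ≈ 0.6604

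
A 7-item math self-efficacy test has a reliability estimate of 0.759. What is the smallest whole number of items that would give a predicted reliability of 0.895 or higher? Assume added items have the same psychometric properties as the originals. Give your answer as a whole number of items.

19

Invert Spearman-Brown to solve for n:
n = r_target (1 − r_old) / [ r_old (1 − r_target) ]
n = [0.895 × 0.241] / [0.759 × 0.105]
  = 0.215695 / 0.079695 = 2.7065
So the test needs 2.7065 × 7 ≈ 18.95 items; rounding up, 19.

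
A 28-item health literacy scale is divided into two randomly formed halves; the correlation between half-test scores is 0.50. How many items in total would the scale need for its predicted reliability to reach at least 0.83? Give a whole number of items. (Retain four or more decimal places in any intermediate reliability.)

r_full = 2(0.50)/(1 + 0.50) = 0.6667
Solve Spearman-Brown for n: n = 0.83(1 − 0.6667) / [0.6667(1 − 0.83)] = 2.4408
Required items = 2.4408 × 28 = 68.34, so 69 items.

69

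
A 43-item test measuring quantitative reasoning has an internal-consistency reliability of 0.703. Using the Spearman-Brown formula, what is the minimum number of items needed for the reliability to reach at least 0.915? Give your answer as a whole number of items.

196

Invert Spearman-Brown to solve for n:
n = r_target (1 − r_old) / [ r_old (1 − r_target) ]
n = [0.915 × 0.297] / [0.703 × 0.085]
n = 0.271755 / 0.059755 ≈ 4.5478
4.5478 × 43 = 195.56 → 196 items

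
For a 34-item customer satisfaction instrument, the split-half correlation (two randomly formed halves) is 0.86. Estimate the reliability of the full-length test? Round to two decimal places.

r_full = 2(0.86) / (1 + 0.86)
       = 1.7200 / 1.8600 = 0.9247

0.92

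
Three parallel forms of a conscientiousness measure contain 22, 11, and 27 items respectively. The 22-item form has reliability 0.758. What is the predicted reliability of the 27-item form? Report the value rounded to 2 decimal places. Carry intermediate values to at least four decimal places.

Only the ratio of lengths matters: n = 27/22 = 1.2273
r_{27} = n·r / (1 + (n − 1)·r) = 0.9303 / 1.1723 ≈ 0.7936

0.79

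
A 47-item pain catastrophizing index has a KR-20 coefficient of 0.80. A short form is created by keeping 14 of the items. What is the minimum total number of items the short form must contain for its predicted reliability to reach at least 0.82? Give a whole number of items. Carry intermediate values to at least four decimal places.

First, r for the 14-item form: n = 14/47 = 0.2979, so r_14 = 0.2979·0.80/(1 + (0.2979 − 1)·0.80) = 0.5437
Then solve for n' with r_old = 0.5437, r_target = 0.82: n' = 0.82(1 − 0.5437)/[0.5437(1 − 0.82)] = 3.8232
Items = 3.8232 × 14 ≈ 53.52 → 54

54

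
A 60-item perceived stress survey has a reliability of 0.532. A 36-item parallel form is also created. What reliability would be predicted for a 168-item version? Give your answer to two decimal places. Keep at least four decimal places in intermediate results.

The 36-item form is not needed; work directly from the 60-item form with n = 168/60 = 2.8000.
r_{168} = n·r / (1 + (n − 1)·r) = 1.4896 / 1.9576 ≈ 0.7609

0.76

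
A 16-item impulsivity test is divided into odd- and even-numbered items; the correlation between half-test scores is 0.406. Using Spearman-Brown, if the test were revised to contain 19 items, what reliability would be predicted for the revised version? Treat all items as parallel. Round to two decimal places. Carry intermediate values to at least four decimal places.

0.62

Full-test reliability from the split-half r: r_full = 2(0.406)/(1 + 0.406) = 0.5775
Length factor from 16 to 19 items: n = 19/16 = 1.1875
r_new = n·r_full / (1 + (n − 1)·r_full) = 0.6858 / 1.1083 ≈ 0.6188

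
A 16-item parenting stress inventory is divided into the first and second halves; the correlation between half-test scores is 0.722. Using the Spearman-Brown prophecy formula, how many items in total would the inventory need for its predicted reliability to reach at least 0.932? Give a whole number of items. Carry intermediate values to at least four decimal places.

r_full = 2(0.722)/(1 + 0.722) = 0.8386
n = r_tgt(1 − r_full) / [r_full(1 − r_tgt)] = 0.932 × 0.1614 / (0.8386 × 0.068) ≈ 2.6379
Items = 2.6379 × 16 ≈ 42.21 → 43

43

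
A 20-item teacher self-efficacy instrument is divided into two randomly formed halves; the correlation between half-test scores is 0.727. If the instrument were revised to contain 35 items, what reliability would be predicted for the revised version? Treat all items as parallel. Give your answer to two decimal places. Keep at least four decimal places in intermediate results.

0.90

Full-test reliability from the split-half r: r_full = 2(0.727)/(1 + 0.727) = 0.8419
Length factor from 20 to 35 items: n = 35/20 = 1.7500
r_new = n·r_full / (1 + (n − 1)·r_full) = 1.4733 / 1.6314 ≈ 0.9031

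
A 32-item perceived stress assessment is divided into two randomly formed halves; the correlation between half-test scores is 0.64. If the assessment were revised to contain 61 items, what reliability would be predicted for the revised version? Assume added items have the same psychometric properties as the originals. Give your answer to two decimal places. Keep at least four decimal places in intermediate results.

0.87

First correct the split-half correlation to full-test reliability: r_full = 2 × 0.64 / (1 + 0.64) ≈ 0.7805
Then adjust to 61 items: n = 61/32 = 1.9062
r_new = n·r_full / (1 + (n − 1)·r_full) = 1.4878 / 1.7073 ≈ 0.8714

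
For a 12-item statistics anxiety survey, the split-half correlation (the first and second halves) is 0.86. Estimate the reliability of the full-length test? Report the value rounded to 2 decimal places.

The full test is twice the length of either half (n = 2).
r_full = 2r_hh / (1 + r_hh) = 2 × 0.86 / (1 + 0.86)
       = 1.7200 / 1.8600 = 0.9247

0.92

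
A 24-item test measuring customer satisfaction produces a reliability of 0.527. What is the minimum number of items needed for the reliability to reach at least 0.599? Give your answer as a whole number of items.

Invert Spearman-Brown to solve for n:
n = r*(1 − r) / [ r (1 − r*) ]
n = 0.599(1 − 0.527) / [0.527(1 − 0.599)]
n = 0.283327 / 0.211327 ≈ 1.3407
1.3407 × 24 = 32.18 → 33 items

33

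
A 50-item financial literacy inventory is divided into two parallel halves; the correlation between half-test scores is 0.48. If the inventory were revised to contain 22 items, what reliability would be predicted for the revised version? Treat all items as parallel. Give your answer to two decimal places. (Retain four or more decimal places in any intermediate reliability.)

0.45

Spearman-Brown correction (n = 2): r_full = 2·0.48/(1 + 0.48) = 0.6486
Then adjust to 22 items: n = 22/50 = 0.4400
r_new = n·r_full / (1 + (n − 1)·r_full) = 0.2854 / 0.6368 ≈ 0.4482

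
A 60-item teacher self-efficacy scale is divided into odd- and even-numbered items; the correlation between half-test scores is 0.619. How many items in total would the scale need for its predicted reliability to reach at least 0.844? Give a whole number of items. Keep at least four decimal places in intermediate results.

Corrected full-test reliability: r_full = 2 × 0.619 / (1 + 0.619) ≈ 0.7647
Solve Spearman-Brown for n: n = 0.844(1 − 0.7647) / [0.7647(1 − 0.844)] = 1.6647
Items = 1.6647 × 60 ≈ 99.88 → 100

100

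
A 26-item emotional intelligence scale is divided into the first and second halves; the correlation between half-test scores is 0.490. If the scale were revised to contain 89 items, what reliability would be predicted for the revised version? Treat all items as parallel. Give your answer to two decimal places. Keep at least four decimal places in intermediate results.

0.87

Spearman-Brown correction (n = 2): r_full = 2·0.490/(1 + 0.490) = 0.6577
Then adjust to 89 items: n = 89/26 = 3.4231
r_new = n·r_full / (1 + (n − 1)·r_full) = 2.2514 / 2.5937 ≈ 0.8680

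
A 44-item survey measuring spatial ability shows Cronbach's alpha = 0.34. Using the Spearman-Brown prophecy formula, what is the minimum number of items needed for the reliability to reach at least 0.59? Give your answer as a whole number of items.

Spearman-Brown solved for the length factor n:
n = r*(1 − r) / [ r (1 − r*) ]
n = [0.59 × 0.66] / [0.34 × 0.41]
n = 0.3894 / 0.1394 ≈ 2.7934
So the test needs 2.7934 × 44 ≈ 122.91 items; rounding up, 123.

123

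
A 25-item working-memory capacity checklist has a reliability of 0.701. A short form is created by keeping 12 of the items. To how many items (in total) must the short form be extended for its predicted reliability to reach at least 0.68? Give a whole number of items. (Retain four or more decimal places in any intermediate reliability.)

Short-form reliability: n = 12/25 = 0.4800; r_12 = n·r/(1+(n−1)r) ≈ 0.5295
Length factor from the short form to reach 0.68: n' = 0.68(1 − 0.5295) / [0.5295(1 − 0.68)] ≈ 1.8882
Items = 1.8882 × 12 ≈ 22.66 → 23

23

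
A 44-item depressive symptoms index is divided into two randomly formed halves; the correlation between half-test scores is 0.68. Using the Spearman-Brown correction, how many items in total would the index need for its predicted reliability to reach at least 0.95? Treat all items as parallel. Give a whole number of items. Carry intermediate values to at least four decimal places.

r_full = 2(0.68)/(1 + 0.68) = 0.8095
Solve Spearman-Brown for n: n = 0.95(1 − 0.8095) / [0.8095(1 − 0.95)] = 4.4713
Required items = 4.4713 × 44 = 196.74, so 197 items.

197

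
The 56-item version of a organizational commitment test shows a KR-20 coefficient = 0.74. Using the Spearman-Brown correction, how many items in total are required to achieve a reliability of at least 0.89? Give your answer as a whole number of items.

160

Invert Spearman-Brown to solve for n:
n = r_target (1 − r_old) / [ r_old (1 − r_target) ]
n = 0.89 × (1 − 0.74) / [ 0.74 × (1 − 0.89) ]
n = 0.2314 / 0.0814 ≈ 2.8428
2.8428 × 56 = 159.20 → 160 items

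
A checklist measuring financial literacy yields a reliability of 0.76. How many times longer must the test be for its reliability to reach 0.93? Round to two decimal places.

4.20

Rearranging the Spearman-Brown formula for n,
n = r*(1 − r) / [ r (1 − r*) ]
n = 0.93 × (1 − 0.76) / [ 0.76 × (1 − 0.93) ]
n = 0.2232 / 0.0532 ≈ 4.1955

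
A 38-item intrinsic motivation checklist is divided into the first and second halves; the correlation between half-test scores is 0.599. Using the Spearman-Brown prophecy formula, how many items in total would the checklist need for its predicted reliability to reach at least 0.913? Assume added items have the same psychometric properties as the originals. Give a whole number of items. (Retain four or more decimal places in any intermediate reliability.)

r_full = 2(0.599)/(1 + 0.599) = 0.7492
n = r_tgt(1 − r_full) / [r_full(1 − r_tgt)] = 0.913 × 0.2508 / (0.7492 × 0.087) ≈ 3.5130
Items = 3.5130 × 38 ≈ 133.49 → 134

134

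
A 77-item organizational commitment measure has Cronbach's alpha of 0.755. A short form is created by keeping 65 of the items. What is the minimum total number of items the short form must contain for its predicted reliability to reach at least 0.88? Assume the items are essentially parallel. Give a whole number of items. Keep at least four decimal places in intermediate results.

184

First, r for the 65-item form: n = 65/77 = 0.8442, so r_65 = 0.8442·0.755/(1 + (0.8442 − 1)·0.755) = 0.7223
Then solve for n' with r_old = 0.7223, r_target = 0.88: n' = 0.88(1 − 0.7223)/[0.7223(1 − 0.88)] = 2.8194
Total items = 2.8194 × 65 = 183.26, rounded up to 184.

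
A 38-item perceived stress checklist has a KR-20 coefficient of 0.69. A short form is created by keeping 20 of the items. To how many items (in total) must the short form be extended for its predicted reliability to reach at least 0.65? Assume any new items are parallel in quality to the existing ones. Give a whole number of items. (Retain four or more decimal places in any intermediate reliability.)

32

First, r for the 20-item form: n = 20/38 = 0.5263, so r_20 = 0.5263·0.69/(1 + (0.5263 − 1)·0.69) = 0.5395
Length factor from the short form to reach 0.65: n' = 0.65(1 − 0.5395) / [0.5395(1 − 0.65)] ≈ 1.5852
Total items = 1.5852 × 20 = 31.70, rounded up to 32.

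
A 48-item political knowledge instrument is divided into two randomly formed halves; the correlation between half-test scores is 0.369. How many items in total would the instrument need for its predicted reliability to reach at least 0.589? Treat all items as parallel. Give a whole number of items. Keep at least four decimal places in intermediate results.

r_full = 2(0.369)/(1 + 0.369) = 0.5391
n = r_tgt(1 − r_full) / [r_full(1 − r_tgt)] = 0.589 × 0.4609 / (0.5391 × 0.411) ≈ 1.2252
Items = 1.2252 × 48 ≈ 58.81 → 59

59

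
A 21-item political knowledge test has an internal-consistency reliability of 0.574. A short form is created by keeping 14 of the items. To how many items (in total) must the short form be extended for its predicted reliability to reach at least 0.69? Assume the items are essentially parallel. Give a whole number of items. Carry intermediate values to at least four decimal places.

First, r for the 14-item form: n = 14/21 = 0.6667, so r_14 = 0.6667·0.574/(1 + (0.6667 − 1)·0.574) = 0.4732
Length factor from the short form to reach 0.69: n' = 0.69(1 − 0.4732) / [0.4732(1 − 0.69)] ≈ 2.4779
Total items = 2.4779 × 14 = 34.69, rounded up to 35.

35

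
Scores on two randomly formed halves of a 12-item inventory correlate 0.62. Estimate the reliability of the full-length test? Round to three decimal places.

Apply the Spearman-Brown correction with n = 2:
r_full = 2r_hh / (1 + r_hh) = 2 × 0.62 / (1 + 0.62)
       = 1.2400 / 1.6200 = 0.7654

0.765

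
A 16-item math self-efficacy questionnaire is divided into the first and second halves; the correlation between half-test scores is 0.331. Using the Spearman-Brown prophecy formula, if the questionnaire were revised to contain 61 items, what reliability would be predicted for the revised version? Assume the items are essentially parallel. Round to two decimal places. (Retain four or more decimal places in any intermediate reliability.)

0.79

First correct the split-half correlation to full-test reliability: r_full = 2 × 0.331 / (1 + 0.331) ≈ 0.4974
Then adjust to 61 items: n = 61/16 = 3.8125
r_new = n·r_full / (1 + (n − 1)·r_full) = 1.8963 / 2.3989 ≈ 0.7905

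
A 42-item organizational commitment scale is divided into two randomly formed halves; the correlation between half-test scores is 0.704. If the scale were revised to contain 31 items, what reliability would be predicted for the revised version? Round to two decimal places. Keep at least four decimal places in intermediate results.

0.78

First correct the split-half correlation to full-test reliability: r_full = 2 × 0.704 / (1 + 0.704) ≈ 0.8263
Then adjust to 31 items: n = 31/42 = 0.7381
r_new = n·r_full / (1 + (n − 1)·r_full) = 0.6099 / 0.7836 ≈ 0.7783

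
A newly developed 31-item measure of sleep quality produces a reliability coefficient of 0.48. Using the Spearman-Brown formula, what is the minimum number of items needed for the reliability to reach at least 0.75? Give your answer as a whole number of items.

101

Rearranging the Spearman-Brown formula for n,
n = r*(1 − r) / [ r (1 − r*) ]
n = 0.75 × (1 − 0.48) / [ 0.48 × (1 − 0.75) ]
  = 0.3900 / 0.1200 = 3.2500
So the test needs 3.2500 × 31 ≈ 100.75 items; rounding up, 101.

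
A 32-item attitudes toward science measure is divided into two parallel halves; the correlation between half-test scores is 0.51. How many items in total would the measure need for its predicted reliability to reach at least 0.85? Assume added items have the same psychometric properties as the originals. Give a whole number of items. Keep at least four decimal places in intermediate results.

88

r_full = 2(0.51)/(1 + 0.51) = 0.6755
Solve Spearman-Brown for n: n = 0.85(1 − 0.6755) / [0.6755(1 − 0.85)] = 2.7222
Items = 2.7222 × 32 ≈ 87.11 → 88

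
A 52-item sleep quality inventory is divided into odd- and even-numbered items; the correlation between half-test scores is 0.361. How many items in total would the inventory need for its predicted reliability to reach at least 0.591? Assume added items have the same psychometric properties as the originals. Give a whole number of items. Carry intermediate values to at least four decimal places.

67

Corrected full-test reliability: r_full = 2 × 0.361 / (1 + 0.361) ≈ 0.5305
n = r_tgt(1 − r_full) / [r_full(1 − r_tgt)] = 0.591 × 0.4695 / (0.5305 × 0.409) ≈ 1.2788
Required items = 1.2788 × 52 = 66.50, so 67 items.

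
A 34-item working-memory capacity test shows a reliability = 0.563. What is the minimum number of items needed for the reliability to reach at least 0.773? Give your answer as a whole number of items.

n = 0.773 × (1 − 0.563) / [ 0.563 × (1 − 0.773) ]
n = 0.337801 / 0.127801 ≈ 2.6432
2.6432 × 34 = 89.87 → 90 items

90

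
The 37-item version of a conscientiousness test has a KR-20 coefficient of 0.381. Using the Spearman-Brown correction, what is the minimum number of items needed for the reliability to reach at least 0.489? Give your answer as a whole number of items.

n = 0.489(1 − 0.381) / [0.381(1 − 0.489)]
n = 0.302691 / 0.194691 ≈ 1.5547
Items needed = n × 37 = 1.5547 × 37 ≈ 57.52 → round up to 58

58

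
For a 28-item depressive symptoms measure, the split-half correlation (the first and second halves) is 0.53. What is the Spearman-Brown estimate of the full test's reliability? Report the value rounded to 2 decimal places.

The full test is twice the length of either half (n = 2).
r_full = 2(0.53) / (1 + 0.53)
       = 1.0600 / 1.5300 = 0.6928

0.69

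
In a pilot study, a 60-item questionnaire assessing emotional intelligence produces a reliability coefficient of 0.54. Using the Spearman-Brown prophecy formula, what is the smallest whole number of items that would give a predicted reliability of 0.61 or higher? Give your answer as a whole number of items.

Invert Spearman-Brown to solve for n:
n = r*(1 − r) / [ r (1 − r*) ]
n = 0.61 × (1 − 0.54) / [ 0.54 × (1 − 0.61) ]
  = 0.2806 / 0.2106 = 1.3324
Items needed = n × 60 = 1.3324 × 60 ≈ 79.94 → round up to 80

80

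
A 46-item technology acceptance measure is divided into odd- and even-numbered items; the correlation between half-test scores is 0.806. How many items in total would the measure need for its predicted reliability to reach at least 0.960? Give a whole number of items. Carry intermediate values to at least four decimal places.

r_full = 2(0.806)/(1 + 0.806) = 0.8926
n = r_tgt(1 − r_full) / [r_full(1 − r_tgt)] = 0.960 × 0.1074 / (0.8926 × 0.040) ≈ 2.8877
Items = 2.8877 × 46 ≈ 132.83 → 133

133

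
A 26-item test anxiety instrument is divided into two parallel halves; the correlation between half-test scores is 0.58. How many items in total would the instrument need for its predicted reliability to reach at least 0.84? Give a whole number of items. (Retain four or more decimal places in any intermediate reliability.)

50

r_full = 2(0.58)/(1 + 0.58) = 0.7342
Solve Spearman-Brown for n: n = 0.84(1 − 0.7342) / [0.7342(1 − 0.84)] = 1.9006
Required items = 1.9006 × 26 = 49.42, so 50 items.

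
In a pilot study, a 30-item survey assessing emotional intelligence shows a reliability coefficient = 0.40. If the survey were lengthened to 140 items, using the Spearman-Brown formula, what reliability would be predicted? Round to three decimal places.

0.757

n = 140/30 = 4.6667
Apply the Spearman-Brown prophecy formula, r' = nr / [1 + (n − 1)r]:
r_new = 4.6667·0.40 / [1 + (4.6667 − 1)·0.40]
     = 1.8667 / 2.4667 = 0.7568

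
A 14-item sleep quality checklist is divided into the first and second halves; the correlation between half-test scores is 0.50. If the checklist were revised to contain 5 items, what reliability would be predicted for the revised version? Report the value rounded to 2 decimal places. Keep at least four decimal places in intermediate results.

0.42

First correct the split-half correlation to full-test reliability: r_full = 2 × 0.50 / (1 + 0.50) ≈ 0.6667
Then adjust to 5 items: n = 5/14 = 0.3571
r_new = n·r_full / (1 + (n − 1)·r_full) = 0.2381 / 0.5714 ≈ 0.4167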